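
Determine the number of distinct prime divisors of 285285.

285285 = 3 · 95095
95095 = 5 · 19019
19019 = 7 · 2717
2717 = 11 · 247
247 = 13 · 19
285285 = 3 · 5 · 7 · 11 · 13 · 19, which has 6 distinct prime factors.

6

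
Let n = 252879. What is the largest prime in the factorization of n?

252879 = 3 · 84293
84293 = 11 · 7663
7663 = 79 · 97
97 is prime.
So 252879 = 3 · 11 · 79 · 97; the largest prime factor is 97.

97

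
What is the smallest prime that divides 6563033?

6563033 is odd.
Digit sum 26, not divisible by 3.
Ends in 3: not divisible by 5.
7: 6563033 = 7·937576 + 1
11: 6563033 = 11·596639 + 4
13: 6563033 = 13·504848 + 9
17: 6563033 = 17·386060 + 13
19: 6563033 = 19·345422 + 15
23: 6563033 = 23·285349 + 6
29: 6563033 = 29·226311 + 14
31: 6563033 = 31·211710 + 23
37: 6563033 = 37·177379 + 10
41: 6563033 = 41·160073 + 40
43: 6563033 = 43·152628 + 29
47: 6563033 = 47·139639

47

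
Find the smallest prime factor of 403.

403 is odd.
Digit sum 7, not divisible by 3.
Ends in 3: not divisible by 5.
7: 403 = 7·57 + 4
11: 403 = 11·36 + 7
13: 403 = 13·31

13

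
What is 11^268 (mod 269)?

11^1 ≡ 11 (mod 269)
11^2 ≡ 11^2 = 121 ≡ 121 (mod 269)
11^4 ≡ 121^2 = 14641 ≡ 115 (mod 269)
11^8 ≡ 115^2 = 13225 ≡ 44 (mod 269)
11^16 ≡ 44^2 = 1936 ≡ 53 (mod 269)
11^32 ≡ 53^2 = 2809 ≡ 119 (mod 269)
11^64 ≡ 119^2 = 14161 ≡ 173 (mod 269)
11^128 ≡ 173^2 = 29929 ≡ 70 (mod 269)
11^256 ≡ 70^2 = 4900 ≡ 58 (mod 269)
268 = 256 + 8 + 4 in binary powers of 2.
So 11^268 ≡ 58 · 44 · 115 ≡ 1 (mod 269).
Since the result is 1, base 11 gives no evidence that 269 is composite.

1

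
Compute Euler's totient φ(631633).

Factor: 631633 = 47 · 89 · 151.
φ(631633) = (47−1) · (89−1) · (151−1) = 46 · 88 · 150 = 607200.

607200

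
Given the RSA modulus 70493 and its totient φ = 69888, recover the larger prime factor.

449

φ(n) = (p−1)(q−1) = n − (p+q) + 1, so p + q = 70493 − 69888 + 1 = 606.
p and q are the roots of t² − 606t + 70493 = 0.
Discriminant: 606² − 4·70493 = 367236 − 281972 = 85264; √85264 = 292.
q = (606 − 292)/2 = 157, p = (606 + 292)/2 = 449.
Check: 157 · 449 = 70493.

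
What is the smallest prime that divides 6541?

31

6541 is odd.
Digit sum 16, not divisible by 3.
Ends in 1: not divisible by 5.
7: 6541 = 7·934 + 3
11: 6541 = 11·594 + 7
13: 6541 = 13·503 + 2
17: 6541 = 17·384 + 13
19: 6541 = 19·344 + 5
23: 6541 = 23·284 + 9
29: 6541 = 29·225 + 16
31: 6541 = 31·211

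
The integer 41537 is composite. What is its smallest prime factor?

41537 is odd.
Digit sum 20, not divisible by 3.
Ends in 7: not divisible by 5.
7: 41537 = 7·5933 + 6
11: 41537 = 11·3776 + 1
13: 41537 = 13·3195 + 2
17: 41537 = 17·2443 + 6
19: 41537 = 19·2186 + 3
23: 41537 = 23·1805 + 22
29: 41537 = 29·1432 + 9
31: 41537 = 31·1339 + 28
37: 41537 = 37·1122 + 23
41: 41537 = 41·1013 + 4
43: 41537 = 43·965 + 42
47: 41537 = 47·883 + 36
53: 41537 = 53·783 + 38
59: 41537 = 59·704 + 1
61: 41537 = 61·680 + 57
67: 41537 = 67·619 + 64
71: 41537 = 71·585 + 2
73: 41537 = 73·569

73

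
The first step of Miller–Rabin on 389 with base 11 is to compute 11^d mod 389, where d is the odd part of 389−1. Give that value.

389 − 1 = 388 = 2^2 · 97, so d = 97.
11^1 ≡ 11 (mod 389)
11^2 ≡ 11^2 = 121 ≡ 121 (mod 389)
11^4 ≡ 121^2 = 14641 ≡ 248 (mod 389)
11^8 ≡ 248^2 = 61504 ≡ 42 (mod 389)
11^16 ≡ 42^2 = 1764 ≡ 208 (mod 389)
11^32 ≡ 208^2 = 43264 ≡ 85 (mod 389)
11^64 ≡ 85^2 = 7225 ≡ 223 (mod 389)
97 = 64 + 32 + 1 in binary powers of 2.
So 11^97 ≡ 223 · 85 · 11 ≡ 1 (mod 389).
Since 11^d ≡ 1 (mod 389), base 11 does not prove 389 composite.

1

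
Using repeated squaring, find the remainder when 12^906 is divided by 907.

12^1 ≡ 12 (mod 907)
12^2 ≡ 12^2 = 144 ≡ 144 (mod 907)
12^4 ≡ 144^2 = 20736 ≡ 782 (mod 907)
12^8 ≡ 782^2 = 611524 ≡ 206 (mod 907)
12^16 ≡ 206^2 = 42436 ≡ 714 (mod 907)
12^32 ≡ 714^2 = 509796 ≡ 62 (mod 907)
12^64 ≡ 62^2 = 3844 ≡ 216 (mod 907)
12^128 ≡ 216^2 = 46656 ≡ 399 (mod 907)
12^256 ≡ 399^2 = 159201 ≡ 476 (mod 907)
12^512 ≡ 476^2 = 226576 ≡ 733 (mod 907)
906 = 512 + 256 + 128 + 8 + 2 in binary powers of 2.
So 12^906 ≡ 733 · 476 · 399 · 206 · 144 ≡ 1 (mod 907).
Since the result is 1, base 12 gives no evidence that 907 is composite.

1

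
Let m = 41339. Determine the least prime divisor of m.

67

41339 is odd.
Digit sum 20, not divisible by 3.
Ends in 9: not divisible by 5.
7: 41339 = 7·5905 + 4
11: 41339 = 11·3758 + 1
13: 41339 = 13·3179 + 12
17: 41339 = 17·2431 + 12
19: 41339 = 19·2175 + 14
23: 41339 = 23·1797 + 8
29: 41339 = 29·1425 + 14
31: 41339 = 31·1333 + 16
37: 41339 = 37·1117 + 10
41: 41339 = 41·1008 + 11
43: 41339 = 43·961 + 16
47: 41339 = 47·879 + 26
53: 41339 = 53·779 + 52
59: 41339 = 59·700 + 39
61: 41339 = 61·677 + 42
67: 41339 = 67·617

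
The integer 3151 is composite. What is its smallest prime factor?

3151 is odd.
Digit sum 10, not divisible by 3.
Ends in 1: not divisible by 5.
7: 3151 = 7·450 + 1
11: 3151 = 11·286 + 5
13: 3151 = 13·242 + 5
17: 3151 = 17·185 + 6
19: 3151 = 19·165 + 16
23: 3151 = 23·137

23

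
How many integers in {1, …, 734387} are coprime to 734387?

Factor: 734387 = 67 · 97 · 113.
φ(734387) = (67−1) · (97−1) · (113−1) = 66 · 96 · 112 = 709632.

709632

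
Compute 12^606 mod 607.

12^1 ≡ 12 (mod 607)
12^2 ≡ 12^2 = 144 ≡ 144 (mod 607)
12^4 ≡ 144^2 = 20736 ≡ 98 (mod 607)
12^8 ≡ 98^2 = 9604 ≡ 499 (mod 607)
12^16 ≡ 499^2 = 249001 ≡ 131 (mod 607)
12^32 ≡ 131^2 = 17161 ≡ 165 (mod 607)
12^64 ≡ 165^2 = 27225 ≡ 517 (mod 607)
12^128 ≡ 517^2 = 267289 ≡ 209 (mod 607)
12^256 ≡ 209^2 = 43681 ≡ 584 (mod 607)
12^512 ≡ 584^2 = 341056 ≡ 529 (mod 607)
606 = 512 + 64 + 16 + 8 + 4 + 2 in binary powers of 2.
So 12^606 ≡ 529 · 517 · 131 · 499 · 98 · 144 ≡ 1 (mod 607).
Since the result is 1, base 12 gives no evidence that 607 is composite.

1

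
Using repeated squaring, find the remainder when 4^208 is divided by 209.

42

4^1 ≡ 4 (mod 209)
4^2 ≡ 4^2 = 16 ≡ 16 (mod 209)
4^4 ≡ 16^2 = 256 ≡ 47 (mod 209)
4^8 ≡ 47^2 = 2209 ≡ 119 (mod 209)
4^16 ≡ 119^2 = 14161 ≡ 158 (mod 209)
4^32 ≡ 158^2 = 24964 ≡ 93 (mod 209)
4^64 ≡ 93^2 = 8649 ≡ 80 (mod 209)
4^128 ≡ 80^2 = 6400 ≡ 130 (mod 209)
208 = 128 + 64 + 16 in binary powers of 2.
So 4^208 ≡ 130 · 80 · 158 ≡ 42 (mod 209).
Since 42 ≠ 1, base 4 is a Fermat witness: 209 is composite.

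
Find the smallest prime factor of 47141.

17

47141 is odd.
Digit sum 17, not divisible by 3.
Ends in 1: not divisible by 5.
7: 47141 = 7·6734 + 3
11: 47141 = 11·4285 + 6
13: 47141 = 13·3626 + 3
17: 47141 = 17·2773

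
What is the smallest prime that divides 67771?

11

67771 is odd.
Digit sum 28, not divisible by 3.
Ends in 1: not divisible by 5.
7: 67771 = 7·9681 + 4
11: 67771 = 11·6161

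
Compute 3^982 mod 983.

1

3^1 ≡ 3 (mod 983)
3^2 ≡ 3^2 = 9 ≡ 9 (mod 983)
3^4 ≡ 9^2 = 81 ≡ 81 (mod 983)
3^8 ≡ 81^2 = 6561 ≡ 663 (mod 983)
3^16 ≡ 663^2 = 439569 ≡ 168 (mod 983)
3^32 ≡ 168^2 = 28224 ≡ 700 (mod 983)
3^64 ≡ 700^2 = 490000 ≡ 466 (mod 983)
3^128 ≡ 466^2 = 217156 ≡ 896 (mod 983)
3^256 ≡ 896^2 = 802816 ≡ 688 (mod 983)
3^512 ≡ 688^2 = 473344 ≡ 521 (mod 983)
982 = 512 + 256 + 128 + 64 + 16 + 4 + 2 in binary powers of 2.
So 3^982 ≡ 521 · 688 · 896 · 466 · 168 · 81 · 9 ≡ 1 (mod 983).
Since the result is 1, base 3 gives no evidence that 983 is composite.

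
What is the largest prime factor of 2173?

53

2173 = 41 · 53
53 is prime.
So 2173 = 41 · 53; the largest prime factor is 53.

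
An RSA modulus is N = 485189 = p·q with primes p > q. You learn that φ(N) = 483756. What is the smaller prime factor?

547

φ(n) = (p−1)(q−1) = n − (p+q) + 1, so p + q = 485189 − 483756 + 1 = 1434.
p and q are the roots of t² − 1434t + 485189 = 0.
Discriminant: 1434² − 4·485189 = 2056356 − 1940756 = 115600; √115600 = 340.
q = (1434 − 340)/2 = 547, p = (1434 + 340)/2 = 887.
Check: 547 · 887 = 485189.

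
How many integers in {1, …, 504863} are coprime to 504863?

Factor: 504863 = 43 · 59 · 199.
φ(504863) = (43−1) · (59−1) · (199−1) = 42 · 58 · 198 = 482328.

482328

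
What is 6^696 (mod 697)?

305

6^1 ≡ 6 (mod 697)
6^2 ≡ 6^2 = 36 ≡ 36 (mod 697)
6^4 ≡ 36^2 = 1296 ≡ 599 (mod 697)
6^8 ≡ 599^2 = 358801 ≡ 543 (mod 697)
6^16 ≡ 543^2 = 294849 ≡ 18 (mod 697)
6^32 ≡ 18^2 = 324 ≡ 324 (mod 697)
6^64 ≡ 324^2 = 104976 ≡ 426 (mod 697)
6^128 ≡ 426^2 = 181476 ≡ 256 (mod 697)
6^256 ≡ 256^2 = 65536 ≡ 18 (mod 697)
6^512 ≡ 18^2 = 324 ≡ 324 (mod 697)
696 = 512 + 128 + 32 + 16 + 8 in binary powers of 2.
So 6^696 ≡ 324 · 256 · 324 · 18 · 543 ≡ 305 (mod 697).
Since 305 ≠ 1, base 6 is a Fermat witness: 697 is composite.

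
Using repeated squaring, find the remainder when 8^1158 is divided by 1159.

8^1 ≡ 8 (mod 1159)
8^2 ≡ 8^2 = 64 ≡ 64 (mod 1159)
8^4 ≡ 64^2 = 4096 ≡ 619 (mod 1159)
8^8 ≡ 619^2 = 383161 ≡ 691 (mod 1159)
8^16 ≡ 691^2 = 477481 ≡ 1132 (mod 1159)
8^32 ≡ 1132^2 = 1281424 ≡ 729 (mod 1159)
8^64 ≡ 729^2 = 531441 ≡ 619 (mod 1159)
8^128 ≡ 619^2 = 383161 ≡ 691 (mod 1159)
8^256 ≡ 691^2 = 477481 ≡ 1132 (mod 1159)
8^512 ≡ 1132^2 = 1281424 ≡ 729 (mod 1159)
8^1024 ≡ 729^2 = 531441 ≡ 619 (mod 1159)
1158 = 1024 + 128 + 4 + 2 in binary powers of 2.
So 8^1158 ≡ 619 · 691 · 619 · 64 ≡ 590 (mod 1159).
Since 590 ≠ 1, base 8 is a Fermat witness: 1159 is composite.

590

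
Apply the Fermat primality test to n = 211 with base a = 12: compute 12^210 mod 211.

1

12^1 ≡ 12 (mod 211)
12^2 ≡ 12^2 = 144 ≡ 144 (mod 211)
12^4 ≡ 144^2 = 20736 ≡ 58 (mod 211)
12^8 ≡ 58^2 = 3364 ≡ 199 (mod 211)
12^16 ≡ 199^2 = 39601 ≡ 144 (mod 211)
12^32 ≡ 144^2 = 20736 ≡ 58 (mod 211)
12^64 ≡ 58^2 = 3364 ≡ 199 (mod 211)
12^128 ≡ 199^2 = 39601 ≡ 144 (mod 211)
210 = 128 + 64 + 16 + 2 in binary powers of 2.
So 12^210 ≡ 144 · 199 · 144 · 144 ≡ 1 (mod 211).
Since the result is 1, base 12 gives no evidence that 211 is composite.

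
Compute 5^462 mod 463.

1

5^1 ≡ 5 (mod 463)
5^2 ≡ 5^2 = 25 ≡ 25 (mod 463)
5^4 ≡ 25^2 = 625 ≡ 162 (mod 463)
5^8 ≡ 162^2 = 26244 ≡ 316 (mod 463)
5^16 ≡ 316^2 = 99856 ≡ 311 (mod 463)
5^32 ≡ 311^2 = 96721 ≡ 417 (mod 463)
5^64 ≡ 417^2 = 173889 ≡ 264 (mod 463)
5^128 ≡ 264^2 = 69696 ≡ 246 (mod 463)
5^256 ≡ 246^2 = 60516 ≡ 326 (mod 463)
462 = 256 + 128 + 64 + 8 + 4 + 2 in binary powers of 2.
So 5^462 ≡ 326 · 246 · 264 · 316 · 162 · 25 ≡ 1 (mod 463).
Since the result is 1, base 5 gives no evidence that 463 is composite.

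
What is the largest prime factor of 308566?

71

308566 = 2 · 154283
154283 = 41 · 3763
3763 = 53 · 71
71 is prime.
So 308566 = 2 · 41 · 53 · 71; the largest prime factor is 71.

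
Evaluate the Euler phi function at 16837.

Factor: 16837 = 113 · 149.
φ(16837) = (113−1) · (149−1) = 112 · 148 = 16576.

16576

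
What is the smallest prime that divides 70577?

70577 is odd.
Digit sum 26, not divisible by 3.
Ends in 7: not divisible by 5.
7: 70577 = 7·10082 + 3
11: 70577 = 11·6416 + 1
13: 70577 = 13·5429

13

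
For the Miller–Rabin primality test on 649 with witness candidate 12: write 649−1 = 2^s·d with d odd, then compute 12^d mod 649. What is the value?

649 − 1 = 648 = 2^3 · 81, so d = 81.
12^1 ≡ 12 (mod 649)
12^2 ≡ 12^2 = 144 ≡ 144 (mod 649)
12^4 ≡ 144^2 = 20736 ≡ 617 (mod 649)
12^8 ≡ 617^2 = 380689 ≡ 375 (mod 649)
12^16 ≡ 375^2 = 140625 ≡ 441 (mod 649)
12^32 ≡ 441^2 = 194481 ≡ 430 (mod 649)
12^64 ≡ 430^2 = 184900 ≡ 584 (mod 649)
81 = 64 + 16 + 1 in binary powers of 2.
So 12^81 ≡ 584 · 441 · 12 ≡ 639 (mod 649).
Squaring chain: 639 → 100 → 265; never reaches −1, so base 12 is a Miller–Rabin witness that 649 is composite.

639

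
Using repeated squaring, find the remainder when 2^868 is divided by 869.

234

2^1 ≡ 2 (mod 869)
2^2 ≡ 2^2 = 4 ≡ 4 (mod 869)
2^4 ≡ 4^2 = 16 ≡ 16 (mod 869)
2^8 ≡ 16^2 = 256 ≡ 256 (mod 869)
2^16 ≡ 256^2 = 65536 ≡ 361 (mod 869)
2^32 ≡ 361^2 = 130321 ≡ 840 (mod 869)
2^64 ≡ 840^2 = 705600 ≡ 841 (mod 869)
2^128 ≡ 841^2 = 707281 ≡ 784 (mod 869)
2^256 ≡ 784^2 = 614656 ≡ 273 (mod 869)
2^512 ≡ 273^2 = 74529 ≡ 664 (mod 869)
868 = 512 + 256 + 64 + 32 + 4 in binary powers of 2.
So 2^868 ≡ 664 · 273 · 841 · 840 · 16 ≡ 234 (mod 869).
Since 234 ≠ 1, base 2 is a Fermat witness: 869 is composite.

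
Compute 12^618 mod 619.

1

12^1 ≡ 12 (mod 619)
12^2 ≡ 12^2 = 144 ≡ 144 (mod 619)
12^4 ≡ 144^2 = 20736 ≡ 309 (mod 619)
12^8 ≡ 309^2 = 95481 ≡ 155 (mod 619)
12^16 ≡ 155^2 = 24025 ≡ 503 (mod 619)
12^32 ≡ 503^2 = 253009 ≡ 457 (mod 619)
12^64 ≡ 457^2 = 208849 ≡ 246 (mod 619)
12^128 ≡ 246^2 = 60516 ≡ 473 (mod 619)
12^256 ≡ 473^2 = 223729 ≡ 270 (mod 619)
12^512 ≡ 270^2 = 72900 ≡ 477 (mod 619)
618 = 512 + 64 + 32 + 8 + 2 in binary powers of 2.
So 12^618 ≡ 477 · 246 · 457 · 155 · 144 ≡ 1 (mod 619).
Since the result is 1, base 12 gives no evidence that 619 is composite.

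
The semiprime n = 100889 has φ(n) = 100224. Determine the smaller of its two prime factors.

φ(n) = (p−1)(q−1) = n − (p+q) + 1, so p + q = 100889 − 100224 + 1 = 666.
p and q are the roots of t² − 666t + 100889 = 0.
Discriminant: 666² − 4·100889 = 443556 − 403556 = 40000; √40000 = 200.
q = (666 − 200)/2 = 233, p = (666 + 200)/2 = 433.
Check: 233 · 433 = 100889.

233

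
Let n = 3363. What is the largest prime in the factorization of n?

59

3363 = 3 · 1121
1121 = 19 · 59
59 is prime.
So 3363 = 3 · 19 · 59; the largest prime factor is 59.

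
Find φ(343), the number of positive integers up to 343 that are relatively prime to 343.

294

Factor: 343 = 7^3.
φ(343) = 7^2·(7−1) = 294.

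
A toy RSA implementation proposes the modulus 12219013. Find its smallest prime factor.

12219013 is odd.
Digit sum 19, not divisible by 3.
Ends in 3: not divisible by 5.
7: 12219013 = 7·1745573 + 2
11: 12219013 = 11·1110819 + 4
13: 12219013 = 13·939924 + 1
17: 12219013 = 17·718765 + 8
19: 12219013 = 19·643105 + 18
23: 12219013 = 23·531261 + 10
29: 12219013 = 29·421345 + 8
31: 12219013 = 31·394161 + 22
37: 12219013 = 37·330243 + 22
41: 12219013 = 41·298024 + 29
43: 12219013 = 43·284163 + 4
47: 12219013 = 47·259979

47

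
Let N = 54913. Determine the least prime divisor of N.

89

54913 is odd.
Digit sum 22, not divisible by 3.
Ends in 3: not divisible by 5.
7: 54913 = 7·7844 + 5
11: 54913 = 11·4992 + 1
13: 54913 = 13·4224 + 1
17: 54913 = 17·3230 + 3
19: 54913 = 19·2890 + 3
23: 54913 = 23·2387 + 12
29: 54913 = 29·1893 + 16
31: 54913 = 31·1771 + 12
37: 54913 = 37·1484 + 5
41: 54913 = 41·1339 + 14
43: 54913 = 43·1277 + 2
47: 54913 = 47·1168 + 17
53: 54913 = 53·1036 + 5
59: 54913 = 59·930 + 43
61: 54913 = 61·900 + 13
67: 54913 = 67·819 + 40
71: 54913 = 71·773 + 30
73: 54913 = 73·752 + 17
79: 54913 = 79·695 + 8
83: 54913 = 83·661 + 50
89: 54913 = 89·617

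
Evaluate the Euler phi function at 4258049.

Factor: 4258049 = 151 · 163 · 173.
φ(4258049) = (151−1) · (163−1) · (173−1) = 150 · 162 · 172 = 4179600.

4179600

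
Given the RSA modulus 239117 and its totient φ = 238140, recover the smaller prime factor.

φ(n) = (p−1)(q−1) = n − (p+q) + 1, so p + q = 239117 − 238140 + 1 = 978.
p and q are the roots of t² − 978t + 239117 = 0.
Discriminant: 978² − 4·239117 = 956484 − 956468 = 16; √16 = 4.
q = (978 − 4)/2 = 487, p = (978 + 4)/2 = 491.
Check: 487 · 491 = 239117.

487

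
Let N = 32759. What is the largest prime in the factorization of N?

32759 = 17 · 1927
1927 = 41 · 47
47 is prime.
So 32759 = 17 · 41 · 47; the largest prime factor is 47.

47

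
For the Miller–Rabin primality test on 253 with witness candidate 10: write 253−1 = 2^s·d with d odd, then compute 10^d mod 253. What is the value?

21

253 − 1 = 252 = 2^2 · 63, so d = 63.
10^1 ≡ 10 (mod 253)
10^2 ≡ 10^2 = 100 ≡ 100 (mod 253)
10^4 ≡ 100^2 = 10000 ≡ 133 (mod 253)
10^8 ≡ 133^2 = 17689 ≡ 232 (mod 253)
10^16 ≡ 232^2 = 53824 ≡ 188 (mod 253)
10^32 ≡ 188^2 = 35344 ≡ 177 (mod 253)
63 = 32 + 16 + 8 + 4 + 2 + 1 in binary powers of 2.
So 10^63 ≡ 177 · 188 · 232 · 133 · 100 · 10 ≡ 21 (mod 253).
Squaring chain: 21 → 188; never reaches −1, so base 10 is a Miller–Rabin witness that 253 is composite.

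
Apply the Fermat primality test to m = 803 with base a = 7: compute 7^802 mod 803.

7^1 ≡ 7 (mod 803)
7^2 ≡ 7^2 = 49 ≡ 49 (mod 803)
7^4 ≡ 49^2 = 2401 ≡ 795 (mod 803)
7^8 ≡ 795^2 = 632025 ≡ 64 (mod 803)
7^16 ≡ 64^2 = 4096 ≡ 81 (mod 803)
7^32 ≡ 81^2 = 6561 ≡ 137 (mod 803)
7^64 ≡ 137^2 = 18769 ≡ 300 (mod 803)
7^128 ≡ 300^2 = 90000 ≡ 64 (mod 803)
7^256 ≡ 64^2 = 4096 ≡ 81 (mod 803)
7^512 ≡ 81^2 = 6561 ≡ 137 (mod 803)
802 = 512 + 256 + 32 + 2 in binary powers of 2.
So 7^802 ≡ 137 · 81 · 137 · 49 ≡ 654 (mod 803).
Since 654 ≠ 1, base 7 is a Fermat witness: 803 is composite.

654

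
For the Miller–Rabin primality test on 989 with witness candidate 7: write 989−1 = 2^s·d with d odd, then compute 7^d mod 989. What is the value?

523

989 − 1 = 988 = 2^2 · 247, so d = 247.
7^1 ≡ 7 (mod 989)
7^2 ≡ 7^2 = 49 ≡ 49 (mod 989)
7^4 ≡ 49^2 = 2401 ≡ 423 (mod 989)
7^8 ≡ 423^2 = 178929 ≡ 909 (mod 989)
7^16 ≡ 909^2 = 826281 ≡ 466 (mod 989)
7^32 ≡ 466^2 = 217156 ≡ 565 (mod 989)
7^64 ≡ 565^2 = 319225 ≡ 767 (mod 989)
7^128 ≡ 767^2 = 588289 ≡ 823 (mod 989)
247 = 128 + 64 + 32 + 16 + 4 + 2 + 1 in binary powers of 2.
So 7^247 ≡ 823 · 767 · 565 · 466 · 423 · 49 · 7 ≡ 523 (mod 989).
Squaring chain: 523 → 565; never reaches −1, so base 7 is a Miller–Rabin witness that 989 is composite.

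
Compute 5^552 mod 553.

5^1 ≡ 5 (mod 553)
5^2 ≡ 5^2 = 25 ≡ 25 (mod 553)
5^4 ≡ 25^2 = 625 ≡ 72 (mod 553)
5^8 ≡ 72^2 = 5184 ≡ 207 (mod 553)
5^16 ≡ 207^2 = 42849 ≡ 268 (mod 553)
5^32 ≡ 268^2 = 71824 ≡ 487 (mod 553)
5^64 ≡ 487^2 = 237169 ≡ 485 (mod 553)
5^128 ≡ 485^2 = 235225 ≡ 200 (mod 553)
5^256 ≡ 200^2 = 40000 ≡ 184 (mod 553)
5^512 ≡ 184^2 = 33856 ≡ 123 (mod 553)
552 = 512 + 32 + 8 in binary powers of 2.
So 5^552 ≡ 123 · 487 · 207 ≡ 141 (mod 553).
Since 141 ≠ 1, base 5 is a Fermat witness: 553 is composite.

141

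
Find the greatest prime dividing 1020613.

1020613 = 11 · 92783
92783 = 31 · 2993
2993 = 41 · 73
73 is prime.
So 1020613 = 11 · 31 · 41 · 73; the largest prime factor is 73.

73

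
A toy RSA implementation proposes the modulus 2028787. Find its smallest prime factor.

2028787 is odd.
Digit sum 34, not divisible by 3.
Ends in 7: not divisible by 5.
7: 2028787 = 7·289826 + 5
11: 2028787 = 11·184435 + 2
13: 2028787 = 13·156060 + 7
17: 2028787 = 17·119340 + 7
19: 2028787 = 19·106778 + 5
23: 2028787 = 23·88208 + 3
29: 2028787 = 29·69958 + 5
31: 2028787 = 31·65444 + 23
37: 2028787 = 37·54832 + 3
41: 2028787 = 41·49482 + 25
43: 2028787 = 43·47181 + 4
47: 2028787 = 47·43165 + 32
53: 2028787 = 53·38279

53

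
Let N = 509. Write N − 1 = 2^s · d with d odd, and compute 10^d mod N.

208

509 − 1 = 508 = 2^2 · 127, so d = 127.
10^1 ≡ 10 (mod 509)
10^2 ≡ 10^2 = 100 ≡ 100 (mod 509)
10^4 ≡ 100^2 = 10000 ≡ 329 (mod 509)
10^8 ≡ 329^2 = 108241 ≡ 333 (mod 509)
10^16 ≡ 333^2 = 110889 ≡ 436 (mod 509)
10^32 ≡ 436^2 = 190096 ≡ 239 (mod 509)
10^64 ≡ 239^2 = 57121 ≡ 113 (mod 509)
127 = 64 + 32 + 16 + 8 + 4 + 2 + 1 in binary powers of 2.
So 10^127 ≡ 113 · 239 · 436 · 333 · 329 · 100 · 10 ≡ 208 (mod 509).
Squaring chain: 208 → 508; reaches −1, so base 10 does not prove 509 composite.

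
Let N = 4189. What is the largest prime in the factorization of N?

71

4189 = 59 · 71
71 is prime.
So 4189 = 59 · 71; the largest prime factor is 71.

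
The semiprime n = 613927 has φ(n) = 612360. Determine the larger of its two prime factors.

811

φ(n) = (p−1)(q−1) = n − (p+q) + 1, so p + q = 613927 − 612360 + 1 = 1568.
p and q are the roots of t² − 1568t + 613927 = 0.
Discriminant: 1568² − 4·613927 = 2458624 − 2455708 = 2916; √2916 = 54.
q = (1568 − 54)/2 = 757, p = (1568 + 54)/2 = 811.
Check: 757 · 811 = 613927.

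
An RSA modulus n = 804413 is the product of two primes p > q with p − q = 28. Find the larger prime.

911

Since p = q + 28, we have 804413 = q(q + 28), so q² + 28q − 804413 = 0.
Discriminant: 28² + 4·804413 = 784 + 3217652 = 3218436; √3218436 = 1794.
q = (−28 + 1794)/2 = 883, and p = q + 28 = 911.
Check: 883 · 911 = 804413.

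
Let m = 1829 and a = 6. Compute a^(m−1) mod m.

1823

6^1 ≡ 6 (mod 1829)
6^2 ≡ 6^2 = 36 ≡ 36 (mod 1829)
6^4 ≡ 36^2 = 1296 ≡ 1296 (mod 1829)
6^8 ≡ 1296^2 = 1679616 ≡ 594 (mod 1829)
6^16 ≡ 594^2 = 352836 ≡ 1668 (mod 1829)
6^32 ≡ 1668^2 = 2782224 ≡ 315 (mod 1829)
6^64 ≡ 315^2 = 99225 ≡ 459 (mod 1829)
6^128 ≡ 459^2 = 210681 ≡ 346 (mod 1829)
6^256 ≡ 346^2 = 119716 ≡ 831 (mod 1829)
6^512 ≡ 831^2 = 690561 ≡ 1028 (mod 1829)
6^1024 ≡ 1028^2 = 1056784 ≡ 1451 (mod 1829)
1828 = 1024 + 512 + 256 + 32 + 4 in binary powers of 2.
So 6^1828 ≡ 1451 · 1028 · 831 · 315 · 1296 ≡ 1823 (mod 1829).
Since 1823 ≠ 1, base 6 is a Fermat witness: 1829 is composite.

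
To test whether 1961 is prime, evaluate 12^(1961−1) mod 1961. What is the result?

786

12^1 ≡ 12 (mod 1961)
12^2 ≡ 12^2 = 144 ≡ 144 (mod 1961)
12^4 ≡ 144^2 = 20736 ≡ 1126 (mod 1961)
12^8 ≡ 1126^2 = 1267876 ≡ 1070 (mod 1961)
12^16 ≡ 1070^2 = 1144900 ≡ 1637 (mod 1961)
12^32 ≡ 1637^2 = 2679769 ≡ 1043 (mod 1961)
12^64 ≡ 1043^2 = 1087849 ≡ 1455 (mod 1961)
12^128 ≡ 1455^2 = 2117025 ≡ 1106 (mod 1961)
12^256 ≡ 1106^2 = 1223236 ≡ 1533 (mod 1961)
12^512 ≡ 1533^2 = 2350089 ≡ 811 (mod 1961)
12^1024 ≡ 811^2 = 657721 ≡ 786 (mod 1961)
1960 = 1024 + 512 + 256 + 128 + 32 + 8 in binary powers of 2.
So 12^1960 ≡ 786 · 811 · 1533 · 1106 · 1043 · 1070 ≡ 786 (mod 1961).
Since 786 ≠ 1, base 12 is a Fermat witness: 1961 is composite.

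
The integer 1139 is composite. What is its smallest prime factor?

1139 is odd.
Digit sum 14, not divisible by 3.
Ends in 9: not divisible by 5.
7: 1139 = 7·162 + 5
11: 1139 = 11·103 + 6
13: 1139 = 13·87 + 8
17: 1139 = 17·67

17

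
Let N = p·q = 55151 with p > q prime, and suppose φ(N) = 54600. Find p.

φ(n) = (p−1)(q−1) = n − (p+q) + 1, so p + q = 55151 − 54600 + 1 = 552.
p and q are the roots of t² − 552t + 55151 = 0.
Discriminant: 552² − 4·55151 = 304704 − 220604 = 84100; √84100 = 290.
q = (552 − 290)/2 = 131, p = (552 + 290)/2 = 421.
Check: 131 · 421 = 55151.

421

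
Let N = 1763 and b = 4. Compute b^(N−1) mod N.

4^1 ≡ 4 (mod 1763)
4^2 ≡ 4^2 = 16 ≡ 16 (mod 1763)
4^4 ≡ 16^2 = 256 ≡ 256 (mod 1763)
4^8 ≡ 256^2 = 65536 ≡ 305 (mod 1763)
4^16 ≡ 305^2 = 93025 ≡ 1349 (mod 1763)
4^32 ≡ 1349^2 = 1819801 ≡ 385 (mod 1763)
4^64 ≡ 385^2 = 148225 ≡ 133 (mod 1763)
4^128 ≡ 133^2 = 17689 ≡ 59 (mod 1763)
4^256 ≡ 59^2 = 3481 ≡ 1718 (mod 1763)
4^512 ≡ 1718^2 = 2951524 ≡ 262 (mod 1763)
4^1024 ≡ 262^2 = 68644 ≡ 1650 (mod 1763)
1762 = 1024 + 512 + 128 + 64 + 32 + 2 in binary powers of 2.
So 4^1762 ≡ 1650 · 262 · 59 · 133 · 385 · 16 ≡ 508 (mod 1763).
Since 508 ≠ 1, base 4 is a Fermat witness: 1763 is composite.

508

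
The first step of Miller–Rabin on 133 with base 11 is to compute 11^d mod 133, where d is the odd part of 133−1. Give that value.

133 − 1 = 132 = 2^2 · 33, so d = 33.
11^1 ≡ 11 (mod 133)
11^2 ≡ 11^2 = 121 ≡ 121 (mod 133)
11^4 ≡ 121^2 = 14641 ≡ 11 (mod 133)
11^8 ≡ 11^2 = 121 ≡ 121 (mod 133)
11^16 ≡ 121^2 = 14641 ≡ 11 (mod 133)
11^32 ≡ 11^2 = 121 ≡ 121 (mod 133)
33 = 32 + 1 in binary powers of 2.
So 11^33 ≡ 121 · 11 ≡ 1 (mod 133).
Since 11^d ≡ 1 (mod 133), base 11 does not prove 133 composite.

1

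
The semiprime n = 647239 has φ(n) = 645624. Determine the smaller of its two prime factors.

φ(n) = (p−1)(q−1) = n − (p+q) + 1, so p + q = 647239 − 645624 + 1 = 1616.
p and q are the roots of t² − 1616t + 647239 = 0.
Discriminant: 1616² − 4·647239 = 2611456 − 2588956 = 22500; √22500 = 150.
q = (1616 − 150)/2 = 733, p = (1616 + 150)/2 = 883.
Check: 733 · 883 = 647239.

733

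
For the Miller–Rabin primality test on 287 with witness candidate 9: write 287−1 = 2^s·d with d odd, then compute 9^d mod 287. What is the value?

32

287 − 1 = 286 = 2^1 · 143, so d = 143.
9^1 ≡ 9 (mod 287)
9^2 ≡ 9^2 = 81 ≡ 81 (mod 287)
9^4 ≡ 81^2 = 6561 ≡ 247 (mod 287)
9^8 ≡ 247^2 = 61009 ≡ 165 (mod 287)
9^16 ≡ 165^2 = 27225 ≡ 247 (mod 287)
9^32 ≡ 247^2 = 61009 ≡ 165 (mod 287)
9^64 ≡ 165^2 = 27225 ≡ 247 (mod 287)
9^128 ≡ 247^2 = 61009 ≡ 165 (mod 287)
143 = 128 + 8 + 4 + 2 + 1 in binary powers of 2.
So 9^143 ≡ 165 · 165 · 247 · 81 · 9 ≡ 32 (mod 287).
Squaring chain: 32; never reaches −1, so base 9 is a Miller–Rabin witness that 287 is composite.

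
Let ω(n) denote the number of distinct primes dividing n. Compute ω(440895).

440895 = 3 · 146965
146965 = 5 · 29393
29393 = 7 · 4199
4199 = 13 · 323
323 = 17 · 19
440895 = 3 · 5 · 7 · 13 · 17 · 19, which has 6 distinct prime factors.

6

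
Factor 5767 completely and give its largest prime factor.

79

5767 = 73 · 79
79 is prime.
So 5767 = 73 · 79; the largest prime factor is 79.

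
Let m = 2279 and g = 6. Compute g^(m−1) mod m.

49

6^1 ≡ 6 (mod 2279)
6^2 ≡ 6^2 = 36 ≡ 36 (mod 2279)
6^4 ≡ 36^2 = 1296 ≡ 1296 (mod 2279)
6^8 ≡ 1296^2 = 1679616 ≡ 2272 (mod 2279)
6^16 ≡ 2272^2 = 5161984 ≡ 49 (mod 2279)
6^32 ≡ 49^2 = 2401 ≡ 122 (mod 2279)
6^64 ≡ 122^2 = 14884 ≡ 1210 (mod 2279)
6^128 ≡ 1210^2 = 1464100 ≡ 982 (mod 2279)
6^256 ≡ 982^2 = 964324 ≡ 307 (mod 2279)
6^512 ≡ 307^2 = 94249 ≡ 810 (mod 2279)
6^1024 ≡ 810^2 = 656100 ≡ 2027 (mod 2279)
6^2048 ≡ 2027^2 = 4108729 ≡ 1971 (mod 2279)
2278 = 2048 + 128 + 64 + 32 + 4 + 2 in binary powers of 2.
So 6^2278 ≡ 1971 · 982 · 1210 · 122 · 1296 · 36 ≡ 49 (mod 2279).
Since 49 ≠ 1, base 6 is a Fermat witness: 2279 is composite.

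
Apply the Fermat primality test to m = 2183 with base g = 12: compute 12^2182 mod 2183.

164

12^1 ≡ 12 (mod 2183)
12^2 ≡ 12^2 = 144 ≡ 144 (mod 2183)
12^4 ≡ 144^2 = 20736 ≡ 1089 (mod 2183)
12^8 ≡ 1089^2 = 1185921 ≡ 552 (mod 2183)
12^16 ≡ 552^2 = 304704 ≡ 1267 (mod 2183)
12^32 ≡ 1267^2 = 1605289 ≡ 784 (mod 2183)
12^64 ≡ 784^2 = 614656 ≡ 1233 (mod 2183)
12^128 ≡ 1233^2 = 1520289 ≡ 921 (mod 2183)
12^256 ≡ 921^2 = 848241 ≡ 1237 (mod 2183)
12^512 ≡ 1237^2 = 1530169 ≡ 2069 (mod 2183)
12^1024 ≡ 2069^2 = 4280761 ≡ 2081 (mod 2183)
12^2048 ≡ 2081^2 = 4330561 ≡ 1672 (mod 2183)
2182 = 2048 + 128 + 4 + 2 in binary powers of 2.
So 12^2182 ≡ 1672 · 921 · 1089 · 144 ≡ 164 (mod 2183).
Since 164 ≠ 1, base 12 is a Fermat witness: 2183 is composite.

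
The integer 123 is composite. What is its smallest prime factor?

123 is odd.
Digit sum 6, divisible by 3.

3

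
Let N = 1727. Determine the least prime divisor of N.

11

1727 is odd.
Digit sum 17, not divisible by 3.
Ends in 7: not divisible by 5.
7: 1727 = 7·246 + 5
11: 1727 = 11·157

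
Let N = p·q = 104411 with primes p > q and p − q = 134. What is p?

Since p = q + 134, we have 104411 = q(q + 134), so q² + 134q − 104411 = 0.
Discriminant: 134² + 4·104411 = 17956 + 417644 = 435600; √435600 = 660.
q = (−134 + 660)/2 = 263, and p = q + 134 = 397.
Check: 263 · 397 = 104411.

397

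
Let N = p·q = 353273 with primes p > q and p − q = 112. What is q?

541

Since p = q + 112, we have 353273 = q(q + 112), so q² + 112q − 353273 = 0.
Discriminant: 112² + 4·353273 = 12544 + 1413092 = 1425636; √1425636 = 1194.
q = (−112 + 1194)/2 = 541, and p = q + 112 = 653.
Check: 541 · 653 = 353273.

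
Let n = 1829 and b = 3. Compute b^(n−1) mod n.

3^1 ≡ 3 (mod 1829)
3^2 ≡ 3^2 = 9 ≡ 9 (mod 1829)
3^4 ≡ 9^2 = 81 ≡ 81 (mod 1829)
3^8 ≡ 81^2 = 6561 ≡ 1074 (mod 1829)
3^16 ≡ 1074^2 = 1153476 ≡ 1206 (mod 1829)
3^32 ≡ 1206^2 = 1454436 ≡ 381 (mod 1829)
3^64 ≡ 381^2 = 145161 ≡ 670 (mod 1829)
3^128 ≡ 670^2 = 448900 ≡ 795 (mod 1829)
3^256 ≡ 795^2 = 632025 ≡ 1020 (mod 1829)
3^512 ≡ 1020^2 = 1040400 ≡ 1528 (mod 1829)
3^1024 ≡ 1528^2 = 2334784 ≡ 980 (mod 1829)
1828 = 1024 + 512 + 256 + 32 + 4 in binary powers of 2.
So 3^1828 ≡ 980 · 1528 · 1020 · 381 · 81 ≡ 534 (mod 1829).
Since 534 ≠ 1, base 3 is a Fermat witness: 1829 is composite.

534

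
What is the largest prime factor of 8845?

8845 = 5 · 1769
1769 = 29 · 61
61 is prime.
So 8845 = 5 · 29 · 61; the largest prime factor is 61.

61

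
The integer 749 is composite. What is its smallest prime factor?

749 is odd.
Digit sum 20, not divisible by 3.
Ends in 9: not divisible by 5.
7: 749 = 7·107

7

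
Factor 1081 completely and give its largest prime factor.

1081 = 23 · 47
47 is prime.
So 1081 = 23 · 47; the largest prime factor is 47.

47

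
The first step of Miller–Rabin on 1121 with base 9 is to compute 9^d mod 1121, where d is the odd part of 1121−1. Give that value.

1121 − 1 = 1120 = 2^5 · 35, so d = 35.
9^1 ≡ 9 (mod 1121)
9^2 ≡ 9^2 = 81 ≡ 81 (mod 1121)
9^4 ≡ 81^2 = 6561 ≡ 956 (mod 1121)
9^8 ≡ 956^2 = 913936 ≡ 321 (mod 1121)
9^16 ≡ 321^2 = 103041 ≡ 1030 (mod 1121)
9^32 ≡ 1030^2 = 1060900 ≡ 434 (mod 1121)
35 = 32 + 2 + 1 in binary powers of 2.
So 9^35 ≡ 434 · 81 · 9 ≡ 264 (mod 1121).
Squaring chain: 264 → 194 → 643 → 921 → 765; never reaches −1, so base 9 is a Miller–Rabin witness that 1121 is composite.

264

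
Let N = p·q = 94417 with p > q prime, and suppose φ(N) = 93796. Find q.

263

φ(n) = (p−1)(q−1) = n − (p+q) + 1, so p + q = 94417 − 93796 + 1 = 622.
p and q are the roots of t² − 622t + 94417 = 0.
Discriminant: 622² − 4·94417 = 386884 − 377668 = 9216; √9216 = 96.
q = (622 − 96)/2 = 263, p = (622 + 96)/2 = 359.
Check: 263 · 359 = 94417.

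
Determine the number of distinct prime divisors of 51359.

51359 = 7 · 7337
7337 = 11 · 667
667 = 23 · 29
51359 = 7 · 11 · 23 · 29, which has 4 distinct prime factors.

4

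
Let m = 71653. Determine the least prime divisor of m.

79

71653 is odd.
Digit sum 22, not divisible by 3.
Ends in 3: not divisible by 5.
7: 71653 = 7·10236 + 1
11: 71653 = 11·6513 + 10
13: 71653 = 13·5511 + 10
17: 71653 = 17·4214 + 15
19: 71653 = 19·3771 + 4
23: 71653 = 23·3115 + 8
29: 71653 = 29·2470 + 23
31: 71653 = 31·2311 + 12
37: 71653 = 37·1936 + 21
41: 71653 = 41·1747 + 26
43: 71653 = 43·1666 + 15
47: 71653 = 47·1524 + 25
53: 71653 = 53·1351 + 50
59: 71653 = 59·1214 + 27
61: 71653 = 61·1174 + 39
67: 71653 = 67·1069 + 30
71: 71653 = 71·1009 + 14
73: 71653 = 73·981 + 40
79: 71653 = 79·907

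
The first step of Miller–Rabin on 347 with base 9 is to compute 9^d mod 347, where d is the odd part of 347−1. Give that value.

347 − 1 = 346 = 2^1 · 173, so d = 173.
9^1 ≡ 9 (mod 347)
9^2 ≡ 9^2 = 81 ≡ 81 (mod 347)
9^4 ≡ 81^2 = 6561 ≡ 315 (mod 347)
9^8 ≡ 315^2 = 99225 ≡ 330 (mod 347)
9^16 ≡ 330^2 = 108900 ≡ 289 (mod 347)
9^32 ≡ 289^2 = 83521 ≡ 241 (mod 347)
9^64 ≡ 241^2 = 58081 ≡ 132 (mod 347)
9^128 ≡ 132^2 = 17424 ≡ 74 (mod 347)
173 = 128 + 32 + 8 + 4 + 1 in binary powers of 2.
So 9^173 ≡ 74 · 241 · 330 · 315 · 9 ≡ 1 (mod 347).
Since 9^d ≡ 1 (mod 347), base 9 does not prove 347 composite.

1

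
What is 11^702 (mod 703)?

1

11^1 ≡ 11 (mod 703)
11^2 ≡ 11^2 = 121 ≡ 121 (mod 703)
11^4 ≡ 121^2 = 14641 ≡ 581 (mod 703)
11^8 ≡ 581^2 = 337561 ≡ 121 (mod 703)
11^16 ≡ 121^2 = 14641 ≡ 581 (mod 703)
11^32 ≡ 581^2 = 337561 ≡ 121 (mod 703)
11^64 ≡ 121^2 = 14641 ≡ 581 (mod 703)
11^128 ≡ 581^2 = 337561 ≡ 121 (mod 703)
11^256 ≡ 121^2 = 14641 ≡ 581 (mod 703)
11^512 ≡ 581^2 = 337561 ≡ 121 (mod 703)
702 = 512 + 128 + 32 + 16 + 8 + 4 + 2 in binary powers of 2.
So 11^702 ≡ 121 · 121 · 121 · 581 · 121 · 581 · 121 ≡ 1 (mod 703).
Since the result is 1, base 11 gives no evidence that 703 is composite.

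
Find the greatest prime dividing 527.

527 = 17 · 31
31 is prime.
So 527 = 17 · 31; the largest prime factor is 31.

31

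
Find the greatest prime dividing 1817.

79

1817 = 23 · 79
79 is prime.
So 1817 = 23 · 79; the largest prime factor is 79.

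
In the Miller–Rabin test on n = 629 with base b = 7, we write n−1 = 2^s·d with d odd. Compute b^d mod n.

629 − 1 = 628 = 2^2 · 157, so d = 157.
7^1 ≡ 7 (mod 629)
7^2 ≡ 7^2 = 49 ≡ 49 (mod 629)
7^4 ≡ 49^2 = 2401 ≡ 514 (mod 629)
7^8 ≡ 514^2 = 264196 ≡ 16 (mod 629)
7^16 ≡ 16^2 = 256 ≡ 256 (mod 629)
7^32 ≡ 256^2 = 65536 ≡ 120 (mod 629)
7^64 ≡ 120^2 = 14400 ≡ 562 (mod 629)
7^128 ≡ 562^2 = 315844 ≡ 86 (mod 629)
157 = 128 + 16 + 8 + 4 + 1 in binary powers of 2.
So 7^157 ≡ 86 · 256 · 16 · 514 · 7 ≡ 329 (mod 629).
Squaring chain: 329 → 53; never reaches −1, so base 7 is a Miller–Rabin witness that 629 is composite.

329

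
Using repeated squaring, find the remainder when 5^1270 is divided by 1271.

5^1 ≡ 5 (mod 1271)
5^2 ≡ 5^2 = 25 ≡ 25 (mod 1271)
5^4 ≡ 25^2 = 625 ≡ 625 (mod 1271)
5^8 ≡ 625^2 = 390625 ≡ 428 (mod 1271)
5^16 ≡ 428^2 = 183184 ≡ 160 (mod 1271)
5^32 ≡ 160^2 = 25600 ≡ 180 (mod 1271)
5^64 ≡ 180^2 = 32400 ≡ 625 (mod 1271)
5^128 ≡ 625^2 = 390625 ≡ 428 (mod 1271)
5^256 ≡ 428^2 = 183184 ≡ 160 (mod 1271)
5^512 ≡ 160^2 = 25600 ≡ 180 (mod 1271)
5^1024 ≡ 180^2 = 32400 ≡ 625 (mod 1271)
1270 = 1024 + 128 + 64 + 32 + 16 + 4 + 2 in binary powers of 2.
So 5^1270 ≡ 625 · 428 · 625 · 180 · 160 · 625 · 25 ≡ 532 (mod 1271).
Since 532 ≠ 1, base 5 is a Fermat witness: 1271 is composite.

532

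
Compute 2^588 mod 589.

2^1 ≡ 2 (mod 589)
2^2 ≡ 2^2 = 4 ≡ 4 (mod 589)
2^4 ≡ 4^2 = 16 ≡ 16 (mod 589)
2^8 ≡ 16^2 = 256 ≡ 256 (mod 589)
2^16 ≡ 256^2 = 65536 ≡ 157 (mod 589)
2^32 ≡ 157^2 = 24649 ≡ 500 (mod 589)
2^64 ≡ 500^2 = 250000 ≡ 264 (mod 589)
2^128 ≡ 264^2 = 69696 ≡ 194 (mod 589)
2^256 ≡ 194^2 = 37636 ≡ 529 (mod 589)
2^512 ≡ 529^2 = 279841 ≡ 66 (mod 589)
588 = 512 + 64 + 8 + 4 in binary powers of 2.
So 2^588 ≡ 66 · 264 · 256 · 16 ≡ 163 (mod 589).
Since 163 ≠ 1, base 2 is a Fermat witness: 589 is composite.

163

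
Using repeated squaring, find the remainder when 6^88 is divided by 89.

1

6^1 ≡ 6 (mod 89)
6^2 ≡ 6^2 = 36 ≡ 36 (mod 89)
6^4 ≡ 36^2 = 1296 ≡ 50 (mod 89)
6^8 ≡ 50^2 = 2500 ≡ 8 (mod 89)
6^16 ≡ 8^2 = 64 ≡ 64 (mod 89)
6^32 ≡ 64^2 = 4096 ≡ 2 (mod 89)
6^64 ≡ 2^2 = 4 ≡ 4 (mod 89)
88 = 64 + 16 + 8 in binary powers of 2.
So 6^88 ≡ 4 · 64 · 8 ≡ 1 (mod 89).
Since the result is 1, base 6 gives no evidence that 89 is composite.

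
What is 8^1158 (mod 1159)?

590

8^1 ≡ 8 (mod 1159)
8^2 ≡ 8^2 = 64 ≡ 64 (mod 1159)
8^4 ≡ 64^2 = 4096 ≡ 619 (mod 1159)
8^8 ≡ 619^2 = 383161 ≡ 691 (mod 1159)
8^16 ≡ 691^2 = 477481 ≡ 1132 (mod 1159)
8^32 ≡ 1132^2 = 1281424 ≡ 729 (mod 1159)
8^64 ≡ 729^2 = 531441 ≡ 619 (mod 1159)
8^128 ≡ 619^2 = 383161 ≡ 691 (mod 1159)
8^256 ≡ 691^2 = 477481 ≡ 1132 (mod 1159)
8^512 ≡ 1132^2 = 1281424 ≡ 729 (mod 1159)
8^1024 ≡ 729^2 = 531441 ≡ 619 (mod 1159)
1158 = 1024 + 128 + 4 + 2 in binary powers of 2.
So 8^1158 ≡ 619 · 691 · 619 · 64 ≡ 590 (mod 1159).
Since 590 ≠ 1, base 8 is a Fermat witness: 1159 is composite.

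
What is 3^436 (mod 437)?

347

3^1 ≡ 3 (mod 437)
3^2 ≡ 3^2 = 9 ≡ 9 (mod 437)
3^4 ≡ 9^2 = 81 ≡ 81 (mod 437)
3^8 ≡ 81^2 = 6561 ≡ 6 (mod 437)
3^16 ≡ 6^2 = 36 ≡ 36 (mod 437)
3^32 ≡ 36^2 = 1296 ≡ 422 (mod 437)
3^64 ≡ 422^2 = 178084 ≡ 225 (mod 437)
3^128 ≡ 225^2 = 50625 ≡ 370 (mod 437)
3^256 ≡ 370^2 = 136900 ≡ 119 (mod 437)
436 = 256 + 128 + 32 + 16 + 4 in binary powers of 2.
So 3^436 ≡ 119 · 370 · 422 · 36 · 81 ≡ 347 (mod 437).
Since 347 ≠ 1, base 3 is a Fermat witness: 437 is composite.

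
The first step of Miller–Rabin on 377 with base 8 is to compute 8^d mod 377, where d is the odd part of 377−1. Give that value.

31

377 − 1 = 376 = 2^3 · 47, so d = 47.
8^1 ≡ 8 (mod 377)
8^2 ≡ 8^2 = 64 ≡ 64 (mod 377)
8^4 ≡ 64^2 = 4096 ≡ 326 (mod 377)
8^8 ≡ 326^2 = 106276 ≡ 339 (mod 377)
8^16 ≡ 339^2 = 114921 ≡ 313 (mod 377)
8^32 ≡ 313^2 = 97969 ≡ 326 (mod 377)
47 = 32 + 8 + 4 + 2 + 1 in binary powers of 2.
So 8^47 ≡ 326 · 339 · 326 · 64 · 8 ≡ 31 (mod 377).
Squaring chain: 31 → 207 → 248; never reaches −1, so base 8 is a Miller–Rabin witness that 377 is composite.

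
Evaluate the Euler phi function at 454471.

433440

Factor: 454471 = 37 · 71 · 173.
φ(454471) = (37−1) · (71−1) · (173−1) = 36 · 70 · 172 = 433440.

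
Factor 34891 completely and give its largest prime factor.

41

34891 = 23 · 1517
1517 = 37 · 41
41 is prime.
So 34891 = 23 · 37 · 41; the largest prime factor is 41.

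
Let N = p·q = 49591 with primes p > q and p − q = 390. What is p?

Since p = q + 390, we have 49591 = q(q + 390), so q² + 390q − 49591 = 0.
Discriminant: 390² + 4·49591 = 152100 + 198364 = 350464; √350464 = 592.
q = (−390 + 592)/2 = 101, and p = q + 390 = 491.
Check: 101 · 491 = 49591.

491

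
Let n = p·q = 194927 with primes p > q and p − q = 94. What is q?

Since p = q + 94, we have 194927 = q(q + 94), so q² + 94q − 194927 = 0.
Discriminant: 94² + 4·194927 = 8836 + 779708 = 788544; √788544 = 888.
q = (−94 + 888)/2 = 397, and p = q + 94 = 491.
Check: 397 · 491 = 194927.

397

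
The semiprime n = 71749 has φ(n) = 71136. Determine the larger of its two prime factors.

φ(n) = (p−1)(q−1) = n − (p+q) + 1, so p + q = 71749 − 71136 + 1 = 614.
p and q are the roots of t² − 614t + 71749 = 0.
Discriminant: 614² − 4·71749 = 376996 − 286996 = 90000; √90000 = 300.
q = (614 − 300)/2 = 157, p = (614 + 300)/2 = 457.
Check: 157 · 457 = 71749.

457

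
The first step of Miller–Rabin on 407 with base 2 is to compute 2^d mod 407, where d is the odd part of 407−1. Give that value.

407 − 1 = 406 = 2^1 · 203, so d = 203.
2^1 ≡ 2 (mod 407)
2^2 ≡ 2^2 = 4 ≡ 4 (mod 407)
2^4 ≡ 4^2 = 16 ≡ 16 (mod 407)
2^8 ≡ 16^2 = 256 ≡ 256 (mod 407)
2^16 ≡ 256^2 = 65536 ≡ 9 (mod 407)
2^32 ≡ 9^2 = 81 ≡ 81 (mod 407)
2^64 ≡ 81^2 = 6561 ≡ 49 (mod 407)
2^128 ≡ 49^2 = 2401 ≡ 366 (mod 407)
203 = 128 + 64 + 8 + 2 + 1 in binary powers of 2.
So 2^203 ≡ 366 · 49 · 256 · 4 · 2 ≡ 338 (mod 407).
Squaring chain: 338; never reaches −1, so base 2 is a Miller–Rabin witness that 407 is composite.

338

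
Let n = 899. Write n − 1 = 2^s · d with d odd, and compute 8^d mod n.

899 − 1 = 898 = 2^1 · 449, so d = 449.
8^1 ≡ 8 (mod 899)
8^2 ≡ 8^2 = 64 ≡ 64 (mod 899)
8^4 ≡ 64^2 = 4096 ≡ 500 (mod 899)
8^8 ≡ 500^2 = 250000 ≡ 78 (mod 899)
8^16 ≡ 78^2 = 6084 ≡ 690 (mod 899)
8^32 ≡ 690^2 = 476100 ≡ 529 (mod 899)
8^64 ≡ 529^2 = 279841 ≡ 252 (mod 899)
8^128 ≡ 252^2 = 63504 ≡ 574 (mod 899)
8^256 ≡ 574^2 = 329476 ≡ 442 (mod 899)
449 = 256 + 128 + 64 + 1 in binary powers of 2.
So 8^449 ≡ 442 · 574 · 252 · 8 ≡ 66 (mod 899).
Squaring chain: 66; never reaches −1, so base 8 is a Miller–Rabin witness that 899 is composite.

66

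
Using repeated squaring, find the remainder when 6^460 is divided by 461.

6^1 ≡ 6 (mod 461)
6^2 ≡ 6^2 = 36 ≡ 36 (mod 461)
6^4 ≡ 36^2 = 1296 ≡ 374 (mod 461)
6^8 ≡ 374^2 = 139876 ≡ 193 (mod 461)
6^16 ≡ 193^2 = 37249 ≡ 369 (mod 461)
6^32 ≡ 369^2 = 136161 ≡ 166 (mod 461)
6^64 ≡ 166^2 = 27556 ≡ 357 (mod 461)
6^128 ≡ 357^2 = 127449 ≡ 213 (mod 461)
6^256 ≡ 213^2 = 45369 ≡ 191 (mod 461)
460 = 256 + 128 + 64 + 8 + 4 in binary powers of 2.
So 6^460 ≡ 191 · 213 · 357 · 193 · 374 ≡ 1 (mod 461).
Since the result is 1, base 6 gives no evidence that 461 is composite.

1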